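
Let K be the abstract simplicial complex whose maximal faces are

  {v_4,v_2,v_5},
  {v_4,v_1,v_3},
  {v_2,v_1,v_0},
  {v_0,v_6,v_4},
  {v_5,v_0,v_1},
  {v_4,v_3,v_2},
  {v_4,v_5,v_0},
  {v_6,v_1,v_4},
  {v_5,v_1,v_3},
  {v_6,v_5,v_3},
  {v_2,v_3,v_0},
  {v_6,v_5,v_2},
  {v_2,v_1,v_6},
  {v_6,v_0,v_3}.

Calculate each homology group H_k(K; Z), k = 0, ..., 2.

H_0 = Z,  H_1 = Z^2,  H_2 = Z.

Fix the vertex order v_0 < v_1 < v_2 < v_3 < v_4 < v_5 < v_6 and write every simplex with vertices in increasing order. Then dim K = 2 and the simplices of K are:

  0-simplices (7): [v_0], [v_1], [v_2], [v_3], [v_4], [v_5], [v_6]
  1-simplices (21): (21 of them)
  2-simplices (14): (14 of them)

Hence C_0 ≅ Z^7, C_1 ≅ Z^21, C_2 ≅ Z^14.

The boundary map ∂_1: C_1 → C_0 is given by ∂[p,q] = [q] − [p]. For instance
  ∂[v_1,v_3] = [v_3] − [v_1].
This gives a 7×21 integer matrix of rank 6; reducing to Smith normal form yields diagonal entries (1,1,1,1,1,1).

The boundary map ∂_2: C_2 → C_1 maps a triangle to the signed sum of its edges. For instance
  ∂[v_0,v_1,v_5] = [v_1,v_5] − [v_0,v_5] + [v_0,v_1],
  ∂[v_1,v_3,v_5] = [v_3,v_5] − [v_1,v_5] + [v_1,v_3].
This gives a 21×14 integer matrix of rank 13; reducing to Smith normal form yields diagonal entries (1,1,1,1,1,1,1,1,1,1,1,1,1).

From H_k ≅ ker(∂_k) / im(∂_{k+1}) we obtain:

  H_0: rank C_0 − rank ∂_1 = 7 − 6 = 1, and the invariant factors of ∂_1 are all 1, so H_0 ≅ Z.
  H_1: rank ker ∂_1 − rank ∂_2 = (21 − 6) − 13 = 2, and the invariant factors of ∂_2 are all 1, so H_1 ≅ Z^2.
  H_2: rank ker ∂_2 − rank ∂_3 = (14 − 13) − 0 = 1, and there is no ∂_3, so H_2 ≅ Z.

As a check, the Euler characteristic is 7 − 21 + 14 = 0, which agrees with 1 − 2 + 1 = 0.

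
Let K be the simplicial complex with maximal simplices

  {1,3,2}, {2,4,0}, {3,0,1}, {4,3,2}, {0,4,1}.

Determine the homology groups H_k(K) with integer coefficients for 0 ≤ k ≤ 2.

Fix the vertex order 0 < 1 < 2 < 3 < 4 and write every simplex with vertices in increasing order. Then dim K = 2 and the simplices of K are:

  0-simplices (5): [0], [1], [2], [3], [4]
  1-simplices (10): [0,1], [0,2], [0,3], [0,4], [1,2], [1,3], [1,4], [2,3], [2,4], [3,4]
  2-simplices (5): [0,1,3], [0,1,4], [0,2,4], [1,2,3], [2,3,4]

Hence C_0 ≅ Z^5, C_1 ≅ Z^10, C_2 ≅ Z^5.

Boundary ∂_1: C_1 → C_0 maps an edge to its endpoints' difference, ∂[p,q] = q − p. For instance
  ∂[3,4] = [4] − [3].
The 5×10 boundary matrix has rank 4 and Smith normal form diag(1,1,1,1).

Boundary ∂_2: C_2 → C_1 sends each 2-simplex [p,q,r] to [q,r] − [p,r] + [p,q]. For instance
  ∂[2,3,4] = [3,4] − [2,4] + [2,3],
  ∂[0,1,3] = [1,3] − [0,3] + [0,1].
This gives a 10×5 integer matrix of rank 5; reducing to Smith normal form yields diagonal entries (1,1,1,1,1).

Computing H_k = (kernel of ∂_k) / (image of ∂_{k+1}):

  H_0: rank C_0 − rank ∂_1 = 5 − 4 = 1, and the invariant factors of ∂_1 are all 1, so H_0 = Z.
  H_1: rank ker ∂_1 − rank ∂_2 = (10 − 4) − 5 = 1, and the invariant factors of ∂_2 are all 1, so H_1 = Z.
  H_2: rank ker ∂_2 − rank ∂_3 = (5 − 5) − 0 = 0, and there is no ∂_3, so H_2 = 0.

H_0 ≅ Z,  H_1 ≅ Z,  H_2 = 0.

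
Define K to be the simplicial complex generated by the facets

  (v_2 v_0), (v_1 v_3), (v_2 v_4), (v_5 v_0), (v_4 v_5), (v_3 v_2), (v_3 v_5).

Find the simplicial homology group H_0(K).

H_0 ≅ Z.

Order the vertices as v_0 < v_1 < v_2 < v_3 < v_4 < v_5. Listing each simplex with vertices in this order, K has dimension 1 with simplices:

  0-simplices (6): [v_0], [v_1], [v_2], [v_3], [v_4], [v_5]
  1-simplices (7): [v_0,v_2], [v_0,v_5], [v_1,v_3], [v_2,v_3], [v_2,v_4], [v_3,v_5], [v_4,v_5]

giving chain groups C_0 ≅ Z^6, C_1 ≅ Z^7.

∂_1: C_1 → C_0 is given by ∂[p,q] = [q] − [p].
This gives a 6×7 integer matrix of rank 5; reducing to Smith normal form yields diagonal entries (1,1,1,1,1).

Now H_k = ker ∂_k / im ∂_{k+1}, so:

  H_0: rank C_0 − rank ∂_1 = 6 − 5 = 1, and the invariant factors of ∂_1 are all 1, so H_0 = Z.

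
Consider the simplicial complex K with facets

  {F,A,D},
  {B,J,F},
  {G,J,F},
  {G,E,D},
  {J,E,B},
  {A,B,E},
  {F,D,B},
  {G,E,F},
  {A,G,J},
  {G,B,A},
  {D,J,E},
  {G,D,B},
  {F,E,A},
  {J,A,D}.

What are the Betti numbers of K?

K has 7 vertices, 21 edges, 14 triangles.
rank ∂_0 = 0, rank ∂_1 = 6 ⇒ b_0 = 7 − 0 − 6 = 1; all invariant factors of ∂_1 are 1 so no torsion. So H_0 ≅ Z.
rank ∂_1 = 6, rank ∂_2 = 13 ⇒ b_1 = 21 − 6 − 13 = 2; all invariant factors of ∂_2 are 1 so no torsion. So H_1 ≅ Z^2.
rank ∂_2 = 13, rank ∂_3 = 0 ⇒ b_2 = 14 − 13 − 0 = 1. So H_2 ≅ Z.

b_0 = 1, b_1 = 2, b_2 = 1.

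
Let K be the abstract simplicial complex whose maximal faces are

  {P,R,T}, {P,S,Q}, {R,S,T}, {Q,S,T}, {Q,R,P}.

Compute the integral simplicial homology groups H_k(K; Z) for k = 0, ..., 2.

H_0 ≅ Z,  H_1 ≅ Z,  H_2 = 0.

Order the vertices as P < Q < R < S < T. Listing each simplex with vertices in this order, K has dimension 2 with simplices:

  0-simplices (5): P, Q, R, S, T
  1-simplices (10): PQ, PR, PS, PT, QR, QS, QT, RS, RT, ST
  2-simplices (5): PQR, PQS, PRT, QST, RST

giving chain groups C_0 ≅ Z^5, C_1 ≅ Z^10, C_2 ≅ Z^5.

Boundary ∂_1: C_1 → C_0 is given by ∂[p,q] = [q] − [p]. For instance
  ∂RT = T − R.
As a 5×10 matrix over Z this has rank 4, with invariant factors (1,1,1,1).

∂_2: C_2 → C_1 maps a triangle to the signed sum of its edges. For instance
  ∂PRT = RT − PT + PR,
  ∂PQR = QR − PR + PQ.
As a 10×5 matrix over Z this has rank 5, with invariant factors (1,1,1,1,1).

Reading off H_k = ker ∂_k / im ∂_{k+1}:

  H_0: rank C_0 − rank ∂_1 = 5 − 4 = 1, and the invariant factors of ∂_1 are all 1, so H_0 ≅ Z.
  H_1: rank ker ∂_1 − rank ∂_2 = (10 − 4) − 5 = 1, and the invariant factors of ∂_2 are all 1, so H_1 ≅ Z.
  H_2: rank ker ∂_2 − rank ∂_3 = (5 − 5) − 0 = 0, and there is no ∂_3, so H_2 ≅ 0.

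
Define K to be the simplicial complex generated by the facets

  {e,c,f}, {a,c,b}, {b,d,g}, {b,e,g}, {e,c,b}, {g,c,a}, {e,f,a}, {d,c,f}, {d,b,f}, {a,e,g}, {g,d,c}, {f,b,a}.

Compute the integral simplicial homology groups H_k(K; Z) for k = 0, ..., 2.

Order the vertices as a < b < c < d < e < f < g. Listing each simplex with vertices in this order, K has dimension 2 with simplices:

  0-simplices (7): a, b, c, d, e, f, g
  1-simplices (18): ab, ac, ae, af, ag, bc, bd, be, bf, bg, cd, ce, cf, cg, df, dg, ef, eg
  2-simplices (12): abc, abf, acg, aef, aeg, bce, bdf, bdg, beg, cdf, cdg, cef

Hence C_0 ≅ Z^7, C_1 ≅ Z^18, C_2 ≅ Z^12.

The boundary map ∂_1: C_1 → C_0 maps an edge to its endpoints' difference, ∂[p,q] = q − p.
The resulting 7×18 matrix has rank 6, and its Smith normal form has invariant factors (1,1,1,1,1,1).

Boundary ∂_2: C_2 → C_1 maps a triangle to the signed sum of its edges. For instance
  ∂bce = ce − be + bc,
  ∂cef = ef − cf + ce.
This gives a 18×12 integer matrix of rank 12; reducing to Smith normal form yields diagonal entries (1,1,1,1,1,1,1,1,1,1,1,2).

Computing H_k = (kernel of ∂_k) / (image of ∂_{k+1}):

  H_0: rank C_0 − rank ∂_1 = 7 − 6 = 1, and the invariant factors of ∂_1 are all 1, so H_0 = Z.
  H_1: rank ker ∂_1 − rank ∂_2 = (18 − 6) − 12 = 0, and ∂_2 has invariant factor 2 > 1, so H_1 = Z/2.
  H_2: rank ker ∂_2 − rank ∂_3 = (12 − 12) − 0 = 0, and there is no ∂_3, so H_2 = 0.

As a check, the Euler characteristic is 7 − 18 + 12 = 1, which agrees with 1 − 0 + 0 = 1.

H_0 = Z,  H_1 = Z/2,  H_2 = 0.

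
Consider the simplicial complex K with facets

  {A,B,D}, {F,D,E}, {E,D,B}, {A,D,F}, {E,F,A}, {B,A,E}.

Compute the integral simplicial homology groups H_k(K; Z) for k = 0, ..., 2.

H_0 ≅ Z,  H_1 = 0,  H_2 ≅ Z.

We work with the vertex ordering A < B < D < E < F. The simplices of K, each written with vertices in increasing order, are:

  0-simplices (5): A, B, D, E, F
  1-simplices (9): AB, AD, AE, AF, BD, BE, DE, DF, EF
  2-simplices (6): ABD, ABE, ADF, AEF, BDE, DEF

so the chain groups are C_0 ≅ Z^5, C_1 ≅ Z^9, C_2 ≅ Z^6.

Boundary ∂_1: C_1 → C_0 maps an edge to its endpoints' difference, ∂[p,q] = q − p. For instance
  ∂DF = F − D.
This gives a 5×9 integer matrix of rank 4; reducing to Smith normal form yields diagonal entries (1,1,1,1).

∂_2: C_2 → C_1 acts by ∂[p,q,r] = [q,r] − [p,r] + [p,q]. For instance
  ∂AEF = EF − AF + AE,
  ∂DEF = EF − DF + DE.
The 9×6 boundary matrix has rank 5 and Smith normal form diag(1,1,1,1,1).

From H_k ≅ ker(∂_k) / im(∂_{k+1}) we obtain:

  H_0: rank C_0 − rank ∂_1 = 5 − 4 = 1, and the invariant factors of ∂_1 are all 1, so H_0 ≅ Z.
  H_1: rank ker ∂_1 − rank ∂_2 = (9 − 4) − 5 = 0, and the invariant factors of ∂_2 are all 1, so H_1 ≅ 0.
  H_2: rank ker ∂_2 − rank ∂_3 = (6 − 5) − 0 = 1, and there is no ∂_3, so H_2 ≅ Z.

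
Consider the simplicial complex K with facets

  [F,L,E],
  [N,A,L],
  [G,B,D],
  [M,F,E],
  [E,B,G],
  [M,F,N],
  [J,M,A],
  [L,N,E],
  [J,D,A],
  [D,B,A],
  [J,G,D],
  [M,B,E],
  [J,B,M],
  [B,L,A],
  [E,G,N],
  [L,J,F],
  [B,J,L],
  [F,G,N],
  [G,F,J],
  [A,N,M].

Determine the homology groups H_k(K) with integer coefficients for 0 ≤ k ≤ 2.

H_0 = Z,  H_1 = Z ⊕ Z_2,  H_2 = 0.

Fix the vertex order A < B < D < E < F < G < J < L < M < N and write every simplex with vertices in increasing order. Then dim K = 2 and the simplices of K are:

  0-simplices (10): A, B, D, E, F, G, J, L, M, N
  1-simplices (30): AB, AD, AJ, AL, AM, AN, BD, BE, BG, BJ, BL, BM, DG, DJ, EF, EG, EL, EM, EN, FG, FJ, FL, FM, FN, GJ, GN, JL, JM, LN, MN
  2-simplices (20): ABD, ABL, ADJ, AJM, ALN, AMN, BDG, BEG, BEM, BJL, BJM, DGJ, EFL, EFM, EGN, ELN, FGJ, FGN, FJL, FMN

so the chain groups are C_0 ≅ Z^10, C_1 ≅ Z^30, C_2 ≅ Z^20.

∂_1: C_1 → C_0 sends each edge [p,q] (with p < q) to q − p.
As a 10×30 matrix over Z this has rank 9, with invariant factors (1,1,1,1,1,1,1,1,1).

The boundary map ∂_2: C_2 → C_1 maps a triangle to the signed sum of its edges. For instance
  ∂EGN = GN − EN + EG,
  ∂EFM = FM − EM + EF.
The 30×20 boundary matrix has rank 20 and Smith normal form diag(1,1,1,1,1,1,1,1,1,1,1,1,1,1,1,1,1,1,1,2).

Computing H_k = (kernel of ∂_k) / (image of ∂_{k+1}):

  H_0: rank C_0 − rank ∂_1 = 10 − 9 = 1, and the invariant factors of ∂_1 are all 1, so H_0 = Z.
  H_1: rank ker ∂_1 − rank ∂_2 = (30 − 9) − 20 = 1, and ∂_2 has invariant factor 2 > 1, so H_1 = Z ⊕ Z_2.
  H_2: rank ker ∂_2 − rank ∂_3 = (20 − 20) − 0 = 0, and there is no ∂_3, so H_2 = 0.

As a check, the Euler characteristic is 10 − 30 + 20 = 0, which agrees with 1 − 1 + 0 = 0.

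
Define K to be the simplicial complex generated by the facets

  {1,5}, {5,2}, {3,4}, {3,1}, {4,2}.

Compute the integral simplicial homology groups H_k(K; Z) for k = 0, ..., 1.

H_0 ≅ Z,  H_1 ≅ Z.

Fix the vertex order 1 < 2 < 3 < 4 < 5 and write every simplex with vertices in increasing order. Then dim K = 1 and the simplices of K are:

  0-simplices (5): [1], [2], [3], [4], [5]
  1-simplices (5): [1,3], [1,5], [2,4], [2,5], [3,4]

so the chain groups are C_0 ≅ Z^5, C_1 ≅ Z^5.

Boundary ∂_1: C_1 → C_0 sends each edge [p,q] (with p < q) to q − p.
The 5×5 boundary matrix has rank 4 and Smith normal form diag(1,1,1,1).

From H_k ≅ ker(∂_k) / im(∂_{k+1}) we obtain:

  H_0: rank C_0 − rank ∂_1 = 5 − 4 = 1, and the invariant factors of ∂_1 are all 1, so H_0 = Z.
  H_1: rank ker ∂_1 − rank ∂_2 = (5 − 4) − 0 = 1, and there is no ∂_2, so H_1 = Z.

As a check, the Euler characteristic is 5 − 5 = 0, which agrees with 1 − 1 = 0.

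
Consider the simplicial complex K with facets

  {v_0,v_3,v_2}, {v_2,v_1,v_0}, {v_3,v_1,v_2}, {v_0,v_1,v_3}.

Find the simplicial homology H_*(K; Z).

K has 4 vertices, 6 edges, 4 triangles.
rank ∂_0 = 0, rank ∂_1 = 3 ⇒ b_0 = 4 − 0 − 3 = 1; all invariant factors of ∂_1 are 1 so no torsion. So H_0 ≅ Z.
rank ∂_1 = 3, rank ∂_2 = 3 ⇒ b_1 = 6 − 3 − 3 = 0; all invariant factors of ∂_2 are 1 so no torsion. So H_1 ≅ 0.
rank ∂_2 = 3, rank ∂_3 = 0 ⇒ b_2 = 4 − 3 − 0 = 1. So H_2 ≅ Z.

H_0 ≅ Z,  H_1 = 0,  H_2 ≅ Z.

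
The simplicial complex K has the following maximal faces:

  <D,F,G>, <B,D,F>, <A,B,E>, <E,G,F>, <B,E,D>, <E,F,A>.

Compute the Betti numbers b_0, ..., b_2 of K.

K has 6 vertices, 12 edges, 6 triangles.
rank ∂_0 = 0, rank ∂_1 = 5 ⇒ b_0 = 6 − 0 − 5 = 1; all invariant factors of ∂_1 are 1 so no torsion. So H_0 ≅ Z.
rank ∂_1 = 5, rank ∂_2 = 6 ⇒ b_1 = 12 − 5 − 6 = 1; all invariant factors of ∂_2 are 1 so no torsion. So H_1 ≅ Z.
rank ∂_2 = 6, rank ∂_3 = 0 ⇒ b_2 = 6 − 6 − 0 = 0. So H_2 ≅ 0.

b_0 = 1, b_1 = 1, b_2 = 0.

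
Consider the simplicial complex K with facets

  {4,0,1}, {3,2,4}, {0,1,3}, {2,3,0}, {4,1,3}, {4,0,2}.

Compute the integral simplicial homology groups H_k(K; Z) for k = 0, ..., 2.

H_0 ≅ Z,  H_1 = 0,  H_2 ≅ Z.

Take the total order 0 < 1 < 2 < 3 < 4 on the vertex set. Then K (dimension 2) consists of the simplices:

  0-simplices (5): [0], [1], [2], [3], [4]
  1-simplices (9): [0,1], [0,2], [0,3], [0,4], [1,3], [1,4], [2,3], [2,4], [3,4]
  2-simplices (6): [0,1,3], [0,1,4], [0,2,3], [0,2,4], [1,3,4], [2,3,4]

Hence C_0 ≅ Z^5, C_1 ≅ Z^9, C_2 ≅ Z^6.

Boundary ∂_1: C_1 → C_0 sends each edge [p,q] (with p < q) to q − p. For instance
  ∂[0,3] = [3] − [0].
The 5×9 boundary matrix has rank 4 and Smith normal form diag(1,1,1,1).

∂_2: C_2 → C_1 acts by ∂[p,q,r] = [q,r] − [p,r] + [p,q]. For instance
  ∂[2,3,4] = [3,4] − [2,4] + [2,3],
  ∂[0,1,4] = [1,4] − [0,4] + [0,1].
As a 9×6 matrix over Z this has rank 5, with invariant factors (1,1,1,1,1).

Reading off H_k = ker ∂_k / im ∂_{k+1}:

  H_0: rank C_0 − rank ∂_1 = 5 − 4 = 1, and the invariant factors of ∂_1 are all 1, so H_0 ≅ Z.
  H_1: rank ker ∂_1 − rank ∂_2 = (9 − 4) − 5 = 0, and the invariant factors of ∂_2 are all 1, so H_1 ≅ 0.
  H_2: rank ker ∂_2 − rank ∂_3 = (6 − 5) − 0 = 1, and there is no ∂_3, so H_2 ≅ Z.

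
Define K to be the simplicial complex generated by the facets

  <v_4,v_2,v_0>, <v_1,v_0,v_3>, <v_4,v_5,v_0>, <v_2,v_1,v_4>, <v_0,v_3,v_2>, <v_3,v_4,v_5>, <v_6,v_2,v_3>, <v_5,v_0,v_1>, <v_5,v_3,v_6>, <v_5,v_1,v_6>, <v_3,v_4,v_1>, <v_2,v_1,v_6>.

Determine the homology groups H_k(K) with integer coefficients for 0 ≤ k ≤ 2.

Fix the vertex order v_0 < v_1 < v_2 < v_3 < v_4 < v_5 < v_6 and write every simplex with vertices in increasing order. Then dim K = 2 and the simplices of K are:

  0-simplices (7): [v_0], [v_1], [v_2], [v_3], [v_4], [v_5], [v_6]
  1-simplices (18): (18 of them)
  2-simplices (12): (12 of them)

Hence C_0 ≅ Z^7, C_1 ≅ Z^18, C_2 ≅ Z^12.

Boundary ∂_1: C_1 → C_0 is given by ∂[p,q] = [q] − [p].
The 7×18 boundary matrix has rank 6 and Smith normal form diag(1,1,1,1,1,1).

∂_2: C_2 → C_1 maps a triangle to the signed sum of its edges. For instance
  ∂[v_0,v_2,v_4] = [v_2,v_4] − [v_0,v_4] + [v_0,v_2],
  ∂[v_3,v_5,v_6] = [v_5,v_6] − [v_3,v_6] + [v_3,v_5].
The 18×12 boundary matrix has rank 12 and Smith normal form diag(1,1,1,1,1,1,1,1,1,1,1,2).

From H_k ≅ ker(∂_k) / im(∂_{k+1}) we obtain:

  H_0: rank C_0 − rank ∂_1 = 7 − 6 = 1, and the invariant factors of ∂_1 are all 1, so H_0 ≅ Z.
  H_1: rank ker ∂_1 − rank ∂_2 = (18 − 6) − 12 = 0, and ∂_2 has invariant factor 2 > 1, so H_1 ≅ Z_2.
  H_2: rank ker ∂_2 − rank ∂_3 = (12 − 12) − 0 = 0, and there is no ∂_3, so H_2 ≅ 0.

H_0 ≅ Z,  H_1 ≅ Z_2,  H_2 = 0.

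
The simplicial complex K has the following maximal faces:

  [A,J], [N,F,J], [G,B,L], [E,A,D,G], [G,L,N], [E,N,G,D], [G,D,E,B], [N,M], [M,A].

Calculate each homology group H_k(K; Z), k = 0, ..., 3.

Take the total order A < B < D < E < F < G < J < L < M < N on the vertex set. Then K (dimension 3) consists of the simplices:

  0-simplices (10): A, B, D, E, F, G, J, L, M, N
  1-simplices (21): AD, AE, AG, AJ, AM, BD, BE, BG, BL, DE, DG, DN, EG, EN, FJ, FN, GL, GN, JN, LN, MN
  2-simplices (13): ADE, ADG, AEG, BDE, BDG, BEG, BGL, DEG, DEN, DGN, EGN, FJN, GLN
  3-simplices (3): ADEG, BDEG, DEGN

so the chain groups are C_0 ≅ Z^10, C_1 ≅ Z^21, C_2 ≅ Z^13, C_3 ≅ Z^3.

Boundary ∂_1: C_1 → C_0 is given by ∂[p,q] = [q] − [p].
As a 10×21 matrix over Z this has rank 9, with invariant factors (1,1,1,1,1,1,1,1,1).

∂_2: C_2 → C_1 maps a triangle to the signed sum of its edges. For instance
  ∂BDG = DG − BG + BD,
  ∂BDE = DE − BE + BD.
The resulting 21×13 matrix has rank 10, and its Smith normal form has invariant factors (1,1,1,1,1,1,1,1,1,1).

The boundary map ∂_3: C_3 → C_2 sends each 3-simplex σ to the alternating sum Σ_i (−1)^i (σ with its i-th vertex removed). For instance
  ∂DEGN = EGN − DGN + DEN − DEG,
  ∂ADEG = DEG − AEG + ADG − ADE.
As a 13×3 matrix over Z this has rank 3, with invariant factors (1,1,1).

Reading off H_k = ker ∂_k / im ∂_{k+1}:

  H_0: rank C_0 − rank ∂_1 = 10 − 9 = 1, and the invariant factors of ∂_1 are all 1, so H_0 ≅ Z.
  H_1: rank ker ∂_1 − rank ∂_2 = (21 − 9) − 10 = 2, and the invariant factors of ∂_2 are all 1, so H_1 ≅ Z^2.
  H_2: rank ker ∂_2 − rank ∂_3 = (13 − 10) − 3 = 0, and the invariant factors of ∂_3 are all 1, so H_2 ≅ 0.
  H_3: rank ker ∂_3 − rank ∂_4 = (3 − 3) − 0 = 0, and there is no ∂_4, so H_3 ≅ 0.

As a check, the Euler characteristic is 10 − 21 + 13 − 3 = -1, which agrees with 1 − 2 + 0 − 0 = -1.

H_0 ≅ Z,  H_1 ≅ Z^2,  H_2 = 0,  H_3 = 0.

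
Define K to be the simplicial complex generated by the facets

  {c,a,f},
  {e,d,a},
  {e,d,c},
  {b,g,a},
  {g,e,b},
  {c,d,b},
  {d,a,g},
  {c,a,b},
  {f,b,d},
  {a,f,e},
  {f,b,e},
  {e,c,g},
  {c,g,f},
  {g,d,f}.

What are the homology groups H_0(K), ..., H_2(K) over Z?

H_0 ≅ Z,  H_1 ≅ Z^2,  H_2 ≅ Z.

Order the vertices as a < b < c < d < e < f < g. Listing each simplex with vertices in this order, K has dimension 2 with simplices:

  0-simplices (7): a, b, c, d, e, f, g
  1-simplices (21): ab, ac, ad, ae, af, ag, bc, bd, be, bf, bg, cd, ce, cf, cg, de, df, dg, ef, eg, fg
  2-simplices (14): abc, abg, acf, ade, adg, aef, bcd, bdf, bef, beg, cde, ceg, cfg, dfg

so the chain groups are C_0 ≅ Z^7, C_1 ≅ Z^21, C_2 ≅ Z^14.

∂_1: C_1 → C_0 sends each edge [p,q] (with p < q) to q − p. For instance
  ∂eg = g − e.
This gives a 7×21 integer matrix of rank 6; reducing to Smith normal form yields diagonal entries (1,1,1,1,1,1).

The boundary map ∂_2: C_2 → C_1 sends each 2-simplex [p,q,r] to [q,r] − [p,r] + [p,q]. For instance
  ∂bdf = df − bf + bd,
  ∂cfg = fg − cg + cf.
The 21×14 boundary matrix has rank 13 and Smith normal form diag(1,1,1,1,1,1,1,1,1,1,1,1,1).

Computing H_k = (kernel of ∂_k) / (image of ∂_{k+1}):

  H_0: rank C_0 − rank ∂_1 = 7 − 6 = 1, and the invariant factors of ∂_1 are all 1, so H_0 = Z.
  H_1: rank ker ∂_1 − rank ∂_2 = (21 − 6) − 13 = 2, and the invariant factors of ∂_2 are all 1, so H_1 = Z^2.
  H_2: rank ker ∂_2 − rank ∂_3 = (14 − 13) − 0 = 1, and there is no ∂_3, so H_2 = Z.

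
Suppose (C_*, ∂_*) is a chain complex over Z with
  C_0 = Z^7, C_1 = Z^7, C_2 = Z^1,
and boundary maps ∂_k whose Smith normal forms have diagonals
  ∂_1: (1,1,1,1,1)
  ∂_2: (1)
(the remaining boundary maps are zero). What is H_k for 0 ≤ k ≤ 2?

H_0 = Z^2,  H_1 = Z,  H_2 = 0.

H_0: b_0 = 7 − 0 − 5 = 2; torsion from ∂_1 factors > 1: none. So H_0 = Z^2.
H_1: b_1 = 7 − 5 − 1 = 1; torsion from ∂_2 factors > 1: none. So H_1 = Z.
H_2: b_2 = 1 − 1 − 0 = 0; torsion from ∂_3 factors > 1: none. So H_2 = 0.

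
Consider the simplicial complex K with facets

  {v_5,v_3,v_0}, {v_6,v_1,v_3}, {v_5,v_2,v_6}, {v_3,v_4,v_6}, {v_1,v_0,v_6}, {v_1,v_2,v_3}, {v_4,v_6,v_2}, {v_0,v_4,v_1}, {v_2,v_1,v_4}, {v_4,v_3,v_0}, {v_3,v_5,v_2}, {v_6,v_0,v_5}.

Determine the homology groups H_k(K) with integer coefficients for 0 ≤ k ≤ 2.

H_0 ≅ Z,  H_1 ≅ Z/2Z,  H_2 = 0.

Take the total order v_0 < v_1 < v_2 < v_3 < v_4 < v_5 < v_6 on the vertex set. Then K (dimension 2) consists of the simplices:

  0-simplices (7): [v_0], [v_1], [v_2], [v_3], [v_4], [v_5], [v_6]
  1-simplices (18): (18 of them)
  2-simplices (12): (12 of them)

so the chain groups are C_0 ≅ Z^7, C_1 ≅ Z^18, C_2 ≅ Z^12.

Boundary ∂_1: C_1 → C_0 sends each edge [p,q] (with p < q) to q − p. For instance
  ∂[v_0,v_3] = [v_3] − [v_0].
The resulting 7×18 matrix has rank 6, and its Smith normal form has invariant factors (1,1,1,1,1,1).

The boundary map ∂_2: C_2 → C_1 maps a triangle to the signed sum of its edges. For instance
  ∂[v_0,v_1,v_6] = [v_1,v_6] − [v_0,v_6] + [v_0,v_1],
  ∂[v_1,v_3,v_6] = [v_3,v_6] − [v_1,v_6] + [v_1,v_3].
As a 18×12 matrix over Z this has rank 12, with invariant factors (1,1,1,1,1,1,1,1,1,1,1,2).

Reading off H_k = ker ∂_k / im ∂_{k+1}:

  H_0: rank C_0 − rank ∂_1 = 7 − 6 = 1, and the invariant factors of ∂_1 are all 1, so H_0 ≅ Z.
  H_1: rank ker ∂_1 − rank ∂_2 = (18 − 6) − 12 = 0, and ∂_2 has invariant factor 2 > 1, so H_1 ≅ Z/2Z.
  H_2: rank ker ∂_2 − rank ∂_3 = (12 − 12) − 0 = 0, and there is no ∂_3, so H_2 ≅ 0.

As a check, the Euler characteristic is 7 − 18 + 12 = 1, which agrees with 1 − 0 + 0 = 1.
(K is a triangulation of the real projective plane RP^2.)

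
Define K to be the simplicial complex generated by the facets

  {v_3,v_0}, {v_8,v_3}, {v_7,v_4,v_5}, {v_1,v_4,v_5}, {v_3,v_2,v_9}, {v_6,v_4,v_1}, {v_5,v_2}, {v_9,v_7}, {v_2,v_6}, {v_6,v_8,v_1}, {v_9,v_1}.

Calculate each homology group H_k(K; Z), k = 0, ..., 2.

H_0 ≅ Z,  H_1 ≅ Z^4,  H_2 = 0.

Order the vertices as v_0 < v_1 < v_2 < v_3 < v_4 < v_5 < v_6 < v_7 < v_8 < v_9. Listing each simplex with vertices in this order, K has dimension 2 with simplices:

  0-simplices (10): [v_0], [v_1], [v_2], [v_3], [v_4], [v_5], [v_6], [v_7], [v_8], [v_9]
  1-simplices (18): (18 of them)
  2-simplices (5): [v_1,v_4,v_5], [v_1,v_4,v_6], [v_1,v_6,v_8], [v_2,v_3,v_9], [v_4,v_5,v_7]

Hence C_0 ≅ Z^10, C_1 ≅ Z^18, C_2 ≅ Z^5.

The boundary map ∂_1: C_1 → C_0 sends each edge [p,q] (with p < q) to q − p. For instance
  ∂[v_3,v_8] = [v_8] − [v_3].
As a 10×18 matrix over Z this has rank 9, with invariant factors (1,1,1,1,1,1,1,1,1).

The boundary map ∂_2: C_2 → C_1 acts by ∂[p,q,r] = [q,r] − [p,r] + [p,q]. For instance
  ∂[v_1,v_4,v_5] = [v_4,v_5] − [v_1,v_5] + [v_1,v_4],
  ∂[v_2,v_3,v_9] = [v_3,v_9] − [v_2,v_9] + [v_2,v_3].
As a 18×5 matrix over Z this has rank 5, with invariant factors (1,1,1,1,1).

Computing H_k = (kernel of ∂_k) / (image of ∂_{k+1}):

  H_0: rank C_0 − rank ∂_1 = 10 − 9 = 1, and the invariant factors of ∂_1 are all 1, so H_0 ≅ Z.
  H_1: rank ker ∂_1 − rank ∂_2 = (18 − 9) − 5 = 4, and the invariant factors of ∂_2 are all 1, so H_1 ≅ Z^4.
  H_2: rank ker ∂_2 − rank ∂_3 = (5 − 5) − 0 = 0, and there is no ∂_3, so H_2 ≅ 0.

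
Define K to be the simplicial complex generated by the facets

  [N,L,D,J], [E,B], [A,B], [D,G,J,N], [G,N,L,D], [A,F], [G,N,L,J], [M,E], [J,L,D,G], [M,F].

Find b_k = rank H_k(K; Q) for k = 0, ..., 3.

b_0 = 2, b_1 = 1, b_2 = 0, b_3 = 1.

Take the total order A < B < D < E < F < G < J < L < M < N on the vertex set. Then K (dimension 3) consists of the simplices:

  0-simplices (10): A, B, D, E, F, G, J, L, M, N
  1-simplices (15): AB, AF, BE, DG, DJ, DL, DN, EM, FM, GJ, GL, GN, JL, JN, LN
  2-simplices (10): DGJ, DGL, DGN, DJL, DJN, DLN, GJL, GJN, GLN, JLN
  3-simplices (5): DGJL, DGJN, DGLN, DJLN, GJLN

so the chain groups are C_0 ≅ Z^10, C_1 ≅ Z^15, C_2 ≅ Z^10, C_3 ≅ Z^5.

∂_1: C_1 → C_0 is given by ∂[p,q] = [q] − [p].
As a 10×15 matrix over Z this has rank 8, with invariant factors (1,1,1,1,1,1,1,1).

The boundary map ∂_2: C_2 → C_1 maps a triangle to the signed sum of its edges. For instance
  ∂DGJ = GJ − DJ + DG,
  ∂DGN = GN − DN + DG.
This gives a 15×10 integer matrix of rank 6; reducing to Smith normal form yields diagonal entries (1,1,1,1,1,1).

The boundary map ∂_3: C_3 → C_2 sends each 3-simplex σ to the alternating sum Σ_i (−1)^i (σ with its i-th vertex removed). For instance
  ∂DGLN = GLN − DLN + DGN − DGL,
  ∂DGJN = GJN − DJN + DGN − DGJ.
As a 10×5 matrix over Z this has rank 4, with invariant factors (1,1,1,1).

Reading off H_k = ker ∂_k / im ∂_{k+1}:

  H_0: rank C_0 − rank ∂_1 = 10 − 8 = 2, and the invariant factors of ∂_1 are all 1, so H_0 ≅ Z^2.
  H_1: rank ker ∂_1 − rank ∂_2 = (15 − 8) − 6 = 1, and the invariant factors of ∂_2 are all 1, so H_1 ≅ Z.
  H_2: rank ker ∂_2 − rank ∂_3 = (10 − 6) − 4 = 0, and the invariant factors of ∂_3 are all 1, so H_2 ≅ 0.
  H_3: rank ker ∂_3 − rank ∂_4 = (5 − 4) − 0 = 1, and there is no ∂_4, so H_3 ≅ Z.

Hence the Betti numbers are b_0 = 2, b_1 = 1, b_2 = 0, b_3 = 1.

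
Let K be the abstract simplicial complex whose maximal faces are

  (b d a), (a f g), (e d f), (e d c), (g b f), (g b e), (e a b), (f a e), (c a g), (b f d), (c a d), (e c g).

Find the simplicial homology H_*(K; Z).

Take the total order a < b < c < d < e < f < g on the vertex set. Then K (dimension 2) consists of the simplices:

  0-simplices (7): a, b, c, d, e, f, g
  1-simplices (18): ab, ac, ad, ae, af, ag, bd, be, bf, bg, cd, ce, cg, de, df, ef, eg, fg
  2-simplices (12): abd, abe, acd, acg, aef, afg, bdf, beg, bfg, cde, ceg, def

giving chain groups C_0 ≅ Z^7, C_1 ≅ Z^18, C_2 ≅ Z^12.

∂_1: C_1 → C_0 is given by ∂[p,q] = [q] − [p].
As a 7×18 matrix over Z this has rank 6, with invariant factors (1,1,1,1,1,1).

Boundary ∂_2: C_2 → C_1 acts by ∂[p,q,r] = [q,r] − [p,r] + [p,q]. For instance
  ∂abd = bd − ad + ab,
  ∂bfg = fg − bg + bf.
The resulting 18×12 matrix has rank 12, and its Smith normal form has invariant factors (1,1,1,1,1,1,1,1,1,1,1,2).

Computing H_k = (kernel of ∂_k) / (image of ∂_{k+1}):

  H_0: rank C_0 − rank ∂_1 = 7 − 6 = 1, and the invariant factors of ∂_1 are all 1, so H_0 ≅ Z.
  H_1: rank ker ∂_1 − rank ∂_2 = (18 − 6) − 12 = 0, and ∂_2 has invariant factor 2 > 1, so H_1 ≅ Z/2.
  H_2: rank ker ∂_2 − rank ∂_3 = (12 − 12) − 0 = 0, and there is no ∂_3, so H_2 ≅ 0.

(K is a triangulation of the real projective plane RP^2.)

H_0 = Z,  H_1 = Z/2,  H_2 = 0.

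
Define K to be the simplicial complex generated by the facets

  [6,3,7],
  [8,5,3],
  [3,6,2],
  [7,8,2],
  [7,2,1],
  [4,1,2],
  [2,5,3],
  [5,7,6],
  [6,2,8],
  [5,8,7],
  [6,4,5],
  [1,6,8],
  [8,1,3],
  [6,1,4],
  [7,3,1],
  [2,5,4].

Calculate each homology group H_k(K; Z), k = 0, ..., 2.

H_0 ≅ Z,  H_1 ≅ Z^2,  H_2 ≅ Z.

Fix the vertex order 1 < 2 < 3 < 4 < 5 < 6 < 7 < 8 and write every simplex with vertices in increasing order. Then dim K = 2 and the simplices of K are:

  0-simplices (8): [1], [2], [3], [4], [5], [6], [7], [8]
  1-simplices (24): (24 of them)
  2-simplices (16): [1,2,4], [1,2,7], [1,3,7], [1,3,8], [1,4,6], [1,6,8], [2,3,5], [2,3,6], [2,4,5], [2,6,8], [2,7,8], [3,5,8], [3,6,7], [4,5,6], [5,6,7], [5,7,8]

Hence C_0 ≅ Z^8, C_1 ≅ Z^24, C_2 ≅ Z^16.

The boundary map ∂_1: C_1 → C_0 is given by ∂[p,q] = [q] − [p]. For instance
  ∂[2,5] = [5] − [2].
This gives a 8×24 integer matrix of rank 7; reducing to Smith normal form yields diagonal entries (1,1,1,1,1,1,1).

∂_2: C_2 → C_1 maps a triangle to the signed sum of its edges. For instance
  ∂[2,4,5] = [4,5] − [2,5] + [2,4],
  ∂[3,5,8] = [5,8] − [3,8] + [3,5].
This gives a 24×16 integer matrix of rank 15; reducing to Smith normal form yields diagonal entries (1,1,1,1,1,1,1,1,1,1,1,1,1,1,1).

From H_k ≅ ker(∂_k) / im(∂_{k+1}) we obtain:

  H_0: rank C_0 − rank ∂_1 = 8 − 7 = 1, and the invariant factors of ∂_1 are all 1, so H_0 ≅ Z.
  H_1: rank ker ∂_1 − rank ∂_2 = (24 − 7) − 15 = 2, and the invariant factors of ∂_2 are all 1, so H_1 ≅ Z^2.
  H_2: rank ker ∂_2 − rank ∂_3 = (16 − 15) − 0 = 1, and there is no ∂_3, so H_2 ≅ Z.

As a check, the Euler characteristic is 8 − 24 + 16 = 0, which agrees with 1 − 2 + 1 = 0.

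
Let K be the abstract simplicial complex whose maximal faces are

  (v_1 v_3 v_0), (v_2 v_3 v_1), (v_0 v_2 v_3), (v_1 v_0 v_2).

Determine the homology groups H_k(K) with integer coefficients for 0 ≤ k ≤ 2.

H_0 = Z,  H_1 = 0,  H_2 = Z.

We work with the vertex ordering v_0 < v_1 < v_2 < v_3. The simplices of K, each written with vertices in increasing order, are:

  0-simplices (4): [v_0], [v_1], [v_2], [v_3]
  1-simplices (6): [v_0,v_1], [v_0,v_2], [v_0,v_3], [v_1,v_2], [v_1,v_3], [v_2,v_3]
  2-simplices (4): [v_0,v_1,v_2], [v_0,v_1,v_3], [v_0,v_2,v_3], [v_1,v_2,v_3]

so the chain groups are C_0 ≅ Z^4, C_1 ≅ Z^6, C_2 ≅ Z^4.

The boundary map ∂_1: C_1 → C_0 maps an edge to its endpoints' difference, ∂[p,q] = q − p.
The 4×6 boundary matrix has rank 3 and Smith normal form diag(1,1,1).

Boundary ∂_2: C_2 → C_1 acts by ∂[p,q,r] = [q,r] − [p,r] + [p,q]. For instance
  ∂[v_0,v_2,v_3] = [v_2,v_3] − [v_0,v_3] + [v_0,v_2],
  ∂[v_1,v_2,v_3] = [v_2,v_3] − [v_1,v_3] + [v_1,v_2].
This gives a 6×4 integer matrix of rank 3; reducing to Smith normal form yields diagonal entries (1,1,1).

Now H_k = ker ∂_k / im ∂_{k+1}, so:

  H_0: rank C_0 − rank ∂_1 = 4 − 3 = 1, and the invariant factors of ∂_1 are all 1, so H_0 = Z.
  H_1: rank ker ∂_1 − rank ∂_2 = (6 − 3) − 3 = 0, and the invariant factors of ∂_2 are all 1, so H_1 = 0.
  H_2: rank ker ∂_2 − rank ∂_3 = (4 − 3) − 0 = 1, and there is no ∂_3, so H_2 = Z.

As a check, the Euler characteristic is 4 − 6 + 4 = 2, which agrees with 1 − 0 + 1 = 2.
(K is a triangulation of the 2-sphere S^2.)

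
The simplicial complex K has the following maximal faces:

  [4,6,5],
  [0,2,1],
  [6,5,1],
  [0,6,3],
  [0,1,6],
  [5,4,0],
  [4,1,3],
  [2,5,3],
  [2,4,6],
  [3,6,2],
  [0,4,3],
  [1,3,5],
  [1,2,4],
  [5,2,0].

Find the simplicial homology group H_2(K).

H_2 = Z.

Order the vertices as 0 < 1 < 2 < 3 < 4 < 5 < 6. Listing each simplex with vertices in this order, K has dimension 2 with simplices:

  0-simplices (7): [0], [1], [2], [3], [4], [5], [6]
  1-simplices (21): [0,1], [0,2], [0,3], [0,4], [0,5], [0,6], [1,2], [1,3], [1,4], [1,5], [1,6], [2,3], [2,4], [2,5], [2,6], [3,4], [3,5], [3,6], [4,5], [4,6], [5,6]
  2-simplices (14): [0,1,2], [0,1,6], [0,2,5], [0,3,4], [0,3,6], [0,4,5], [1,2,4], [1,3,4], [1,3,5], [1,5,6], [2,3,5], [2,3,6], [2,4,6], [4,5,6]

so the chain groups are C_0 ≅ Z^7, C_1 ≅ Z^21, C_2 ≅ Z^14.

∂_1: C_1 → C_0 is given by ∂[p,q] = [q] − [p].
As a 7×21 matrix over Z this has rank 6, with invariant factors (1,1,1,1,1,1).

∂_2: C_2 → C_1 maps a triangle to the signed sum of its edges. For instance
  ∂[0,3,6] = [3,6] − [0,6] + [0,3],
  ∂[0,1,6] = [1,6] − [0,6] + [0,1].
As a 21×14 matrix over Z this has rank 13, with invariant factors (1,1,1,1,1,1,1,1,1,1,1,1,1).

From H_k ≅ ker(∂_k) / im(∂_{k+1}) we obtain:

  H_2: rank ker ∂_2 − rank ∂_3 = (14 − 13) − 0 = 1, and there is no ∂_3, so H_2 = Z.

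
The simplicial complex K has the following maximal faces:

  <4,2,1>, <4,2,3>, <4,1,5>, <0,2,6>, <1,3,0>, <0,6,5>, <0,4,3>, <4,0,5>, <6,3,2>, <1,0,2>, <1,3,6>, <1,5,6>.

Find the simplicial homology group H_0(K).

Order the vertices as 0 < 1 < 2 < 3 < 4 < 5 < 6. Listing each simplex with vertices in this order, K has dimension 2 with simplices:

  0-simplices (7): [0], [1], [2], [3], [4], [5], [6]
  1-simplices (18): [0,1], [0,2], [0,3], [0,4], [0,5], [0,6], [1,2], [1,3], [1,4], [1,5], [1,6], [2,3], [2,4], [2,6], [3,4], [3,6], [4,5], [5,6]
  2-simplices (12): [0,1,2], [0,1,3], [0,2,6], [0,3,4], [0,4,5], [0,5,6], [1,2,4], [1,3,6], [1,4,5], [1,5,6], [2,3,4], [2,3,6]

so the chain groups are C_0 ≅ Z^7, C_1 ≅ Z^18, C_2 ≅ Z^12.

∂_1: C_1 → C_0 is given by ∂[p,q] = [q] − [p]. For instance
  ∂[1,6] = [6] − [1].
As a 7×18 matrix over Z this has rank 6, with invariant factors (1,1,1,1,1,1).

Boundary ∂_2: C_2 → C_1 acts by ∂[p,q,r] = [q,r] − [p,r] + [p,q]. For instance
  ∂[0,1,2] = [1,2] − [0,2] + [0,1],
  ∂[0,5,6] = [5,6] − [0,6] + [0,5].
The 18×12 boundary matrix has rank 12 and Smith normal form diag(1,1,1,1,1,1,1,1,1,1,1,2).

From H_k ≅ ker(∂_k) / im(∂_{k+1}) we obtain:

  H_0: rank C_0 − rank ∂_1 = 7 − 6 = 1, and the invariant factors of ∂_1 are all 1, so H_0 ≅ Z.

H_0 = Z.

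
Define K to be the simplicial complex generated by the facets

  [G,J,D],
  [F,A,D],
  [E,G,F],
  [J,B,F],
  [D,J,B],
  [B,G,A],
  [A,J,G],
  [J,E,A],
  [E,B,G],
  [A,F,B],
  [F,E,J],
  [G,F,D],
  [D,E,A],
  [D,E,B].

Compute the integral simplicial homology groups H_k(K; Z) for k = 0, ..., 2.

Order the vertices as A < B < D < E < F < G < J. Listing each simplex with vertices in this order, K has dimension 2 with simplices:

  0-simplices (7): A, B, D, E, F, G, J
  1-simplices (21): AB, AD, AE, AF, AG, AJ, BD, BE, BF, BG, BJ, DE, DF, DG, DJ, EF, EG, EJ, FG, FJ, GJ
  2-simplices (14): ABF, ABG, ADE, ADF, AEJ, AGJ, BDE, BDJ, BEG, BFJ, DFG, DGJ, EFG, EFJ

giving chain groups C_0 ≅ Z^7, C_1 ≅ Z^21, C_2 ≅ Z^14.

Boundary ∂_1: C_1 → C_0 sends each edge [p,q] (with p < q) to q − p.
As a 7×21 matrix over Z this has rank 6, with invariant factors (1,1,1,1,1,1).

∂_2: C_2 → C_1 acts by ∂[p,q,r] = [q,r] − [p,r] + [p,q]. For instance
  ∂BFJ = FJ − BJ + BF,
  ∂EFJ = FJ − EJ + EF.
The resulting 21×14 matrix has rank 13, and its Smith normal form has invariant factors (1,1,1,1,1,1,1,1,1,1,1,1,1).

Computing H_k = (kernel of ∂_k) / (image of ∂_{k+1}):

  H_0: rank C_0 − rank ∂_1 = 7 − 6 = 1, and the invariant factors of ∂_1 are all 1, so H_0 ≅ Z.
  H_1: rank ker ∂_1 − rank ∂_2 = (21 − 6) − 13 = 2, and the invariant factors of ∂_2 are all 1, so H_1 ≅ Z^2.
  H_2: rank ker ∂_2 − rank ∂_3 = (14 − 13) − 0 = 1, and there is no ∂_3, so H_2 ≅ Z.

(K is a triangulation of the torus T^2.)

H_0 ≅ Z,  H_1 ≅ Z^2,  H_2 ≅ Z.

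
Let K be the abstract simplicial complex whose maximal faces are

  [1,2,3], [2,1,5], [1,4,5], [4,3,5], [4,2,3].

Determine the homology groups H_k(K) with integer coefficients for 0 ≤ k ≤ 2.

Take the total order 1 < 2 < 3 < 4 < 5 on the vertex set. Then K (dimension 2) consists of the simplices:

  0-simplices (5): [1], [2], [3], [4], [5]
  1-simplices (10): [1,2], [1,3], [1,4], [1,5], [2,3], [2,4], [2,5], [3,4], [3,5], [4,5]
  2-simplices (5): [1,2,3], [1,2,5], [1,4,5], [2,3,4], [3,4,5]

Hence C_0 ≅ Z^5, C_1 ≅ Z^10, C_2 ≅ Z^5.

The boundary map ∂_1: C_1 → C_0 maps an edge to its endpoints' difference, ∂[p,q] = q − p. For instance
  ∂[1,2] = [2] − [1].
This gives a 5×10 integer matrix of rank 4; reducing to Smith normal form yields diagonal entries (1,1,1,1).

∂_2: C_2 → C_1 sends each 2-simplex [p,q,r] to [q,r] − [p,r] + [p,q]. For instance
  ∂[1,4,5] = [4,5] − [1,5] + [1,4],
  ∂[1,2,3] = [2,3] − [1,3] + [1,2].
This gives a 10×5 integer matrix of rank 5; reducing to Smith normal form yields diagonal entries (1,1,1,1,1).

Now H_k = ker ∂_k / im ∂_{k+1}, so:

  H_0: rank C_0 − rank ∂_1 = 5 − 4 = 1, and the invariant factors of ∂_1 are all 1, so H_0 ≅ Z.
  H_1: rank ker ∂_1 − rank ∂_2 = (10 − 4) − 5 = 1, and the invariant factors of ∂_2 are all 1, so H_1 ≅ Z.
  H_2: rank ker ∂_2 − rank ∂_3 = (5 − 5) − 0 = 0, and there is no ∂_3, so H_2 ≅ 0.

(K is a triangulation of the Möbius band.)

H_0 = Z,  H_1 = Z,  H_2 = 0.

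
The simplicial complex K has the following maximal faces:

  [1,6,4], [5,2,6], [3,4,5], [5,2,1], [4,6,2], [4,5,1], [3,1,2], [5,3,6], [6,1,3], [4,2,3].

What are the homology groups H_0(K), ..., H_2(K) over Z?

H_0 = Z,  H_1 = Z/2,  H_2 = 0.

Fix the vertex order 1 < 2 < 3 < 4 < 5 < 6 and write every simplex with vertices in increasing order. Then dim K = 2 and the simplices of K are:

  0-simplices (6): [1], [2], [3], [4], [5], [6]
  1-simplices (15): [1,2], [1,3], [1,4], [1,5], [1,6], [2,3], [2,4], [2,5], [2,6], [3,4], [3,5], [3,6], [4,5], [4,6], [5,6]
  2-simplices (10): [1,2,3], [1,2,5], [1,3,6], [1,4,5], [1,4,6], [2,3,4], [2,4,6], [2,5,6], [3,4,5], [3,5,6]

giving chain groups C_0 ≅ Z^6, C_1 ≅ Z^15, C_2 ≅ Z^10.

Boundary ∂_1: C_1 → C_0 is given by ∂[p,q] = [q] − [p].
The resulting 6×15 matrix has rank 5, and its Smith normal form has invariant factors (1,1,1,1,1).

Boundary ∂_2: C_2 → C_1 acts by ∂[p,q,r] = [q,r] − [p,r] + [p,q]. For instance
  ∂[1,2,3] = [2,3] − [1,3] + [1,2],
  ∂[1,3,6] = [3,6] − [1,6] + [1,3].
The resulting 15×10 matrix has rank 10, and its Smith normal form has invariant factors (1,1,1,1,1,1,1,1,1,2).

Now H_k = ker ∂_k / im ∂_{k+1}, so:

  H_0: rank C_0 − rank ∂_1 = 6 − 5 = 1, and the invariant factors of ∂_1 are all 1, so H_0 ≅ Z.
  H_1: rank ker ∂_1 − rank ∂_2 = (15 − 5) − 10 = 0, and ∂_2 has invariant factor 2 > 1, so H_1 ≅ Z/2.
  H_2: rank ker ∂_2 − rank ∂_3 = (10 − 10) − 0 = 0, and there is no ∂_3, so H_2 ≅ 0.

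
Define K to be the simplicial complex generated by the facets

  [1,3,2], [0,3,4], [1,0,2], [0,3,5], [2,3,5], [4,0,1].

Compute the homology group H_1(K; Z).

H_1 ≅ Z.

Take the total order 0 < 1 < 2 < 3 < 4 < 5 on the vertex set. Then K (dimension 2) consists of the simplices:

  0-simplices (6): [0], [1], [2], [3], [4], [5]
  1-simplices (12): [0,1], [0,2], [0,3], [0,4], [0,5], [1,2], [1,3], [1,4], [2,3], [2,5], [3,4], [3,5]
  2-simplices (6): [0,1,2], [0,1,4], [0,3,4], [0,3,5], [1,2,3], [2,3,5]

so the chain groups are C_0 ≅ Z^6, C_1 ≅ Z^12, C_2 ≅ Z^6.

∂_1: C_1 → C_0 is given by ∂[p,q] = [q] − [p]. For instance
  ∂[1,3] = [3] − [1].
The resulting 6×12 matrix has rank 5, and its Smith normal form has invariant factors (1,1,1,1,1).

∂_2: C_2 → C_1 acts by ∂[p,q,r] = [q,r] − [p,r] + [p,q]. For instance
  ∂[0,1,2] = [1,2] − [0,2] + [0,1],
  ∂[2,3,5] = [3,5] − [2,5] + [2,3].
This gives a 12×6 integer matrix of rank 6; reducing to Smith normal form yields diagonal entries (1,1,1,1,1,1).

Reading off H_k = ker ∂_k / im ∂_{k+1}:

  H_1: rank ker ∂_1 − rank ∂_2 = (12 − 5) − 6 = 1, and the invariant factors of ∂_2 are all 1, so H_1 ≅ Z.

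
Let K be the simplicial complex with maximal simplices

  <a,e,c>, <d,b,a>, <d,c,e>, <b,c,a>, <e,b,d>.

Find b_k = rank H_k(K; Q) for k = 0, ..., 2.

b_0 = 1, b_1 = 1, b_2 = 0.

Take the total order a < b < c < d < e on the vertex set. Then K (dimension 2) consists of the simplices:

  0-simplices (5): a, b, c, d, e
  1-simplices (10): ab, ac, ad, ae, bc, bd, be, cd, ce, de
  2-simplices (5): abc, abd, ace, bde, cde

giving chain groups C_0 ≅ Z^5, C_1 ≅ Z^10, C_2 ≅ Z^5.

The boundary map ∂_1: C_1 → C_0 is given by ∂[p,q] = [q] − [p]. For instance
  ∂ce = e − c.
As a 5×10 matrix over Z this has rank 4, with invariant factors (1,1,1,1).

∂_2: C_2 → C_1 acts by ∂[p,q,r] = [q,r] − [p,r] + [p,q]. For instance
  ∂bde = de − be + bd,
  ∂ace = ce − ae + ac.
The resulting 10×5 matrix has rank 5, and its Smith normal form has invariant factors (1,1,1,1,1).

Computing H_k = (kernel of ∂_k) / (image of ∂_{k+1}):

  H_0: rank C_0 − rank ∂_1 = 5 − 4 = 1, and the invariant factors of ∂_1 are all 1, so H_0 ≅ Z.
  H_1: rank ker ∂_1 − rank ∂_2 = (10 − 4) − 5 = 1, and the invariant factors of ∂_2 are all 1, so H_1 ≅ Z.
  H_2: rank ker ∂_2 − rank ∂_3 = (5 − 5) − 0 = 0, and there is no ∂_3, so H_2 ≅ 0.

Hence the Betti numbers are b_0 = 1, b_1 = 1, b_2 = 0.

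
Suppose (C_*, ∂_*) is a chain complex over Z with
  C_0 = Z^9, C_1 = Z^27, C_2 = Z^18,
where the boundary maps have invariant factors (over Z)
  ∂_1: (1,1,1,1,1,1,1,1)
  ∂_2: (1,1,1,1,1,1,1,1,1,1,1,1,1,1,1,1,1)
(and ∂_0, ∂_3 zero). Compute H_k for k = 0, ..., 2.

H_0: b_0 = 9 − 0 − 8 = 1; torsion from ∂_1 factors > 1: none. So H_0 ≅ Z.
H_1: b_1 = 27 − 8 − 17 = 2; torsion from ∂_2 factors > 1: none. So H_1 ≅ Z^2.
H_2: b_2 = 18 − 17 − 0 = 1; torsion from ∂_3 factors > 1: none. So H_2 ≅ Z.

H_0 ≅ Z,  H_1 ≅ Z^2,  H_2 ≅ Z.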